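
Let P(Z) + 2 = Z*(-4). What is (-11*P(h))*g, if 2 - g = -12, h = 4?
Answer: 2772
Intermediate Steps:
g = 14 (g = 2 - 1*(-12) = 2 + 12 = 14)
P(Z) = -2 - 4*Z (P(Z) = -2 + Z*(-4) = -2 - 4*Z)
(-11*P(h))*g = -11*(-2 - 4*4)*14 = -11*(-2 - 16)*14 = -11*(-18)*14 = 198*14 = 2772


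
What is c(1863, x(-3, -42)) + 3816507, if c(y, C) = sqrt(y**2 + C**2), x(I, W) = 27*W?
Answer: 3816507 + 405*sqrt(29) ≈ 3.8187e+6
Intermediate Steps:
c(y, C) = sqrt(C**2 + y**2)
c(1863, x(-3, -42)) + 3816507 = sqrt((27*(-42))**2 + 1863**2) + 3816507 = sqrt((-1134)**2 + 3470769) + 3816507 = sqrt(1285956 + 3470769) + 3816507 = sqrt(4756725) + 3816507 = 405*sqrt(29) + 3816507 = 3816507 + 405*sqrt(29)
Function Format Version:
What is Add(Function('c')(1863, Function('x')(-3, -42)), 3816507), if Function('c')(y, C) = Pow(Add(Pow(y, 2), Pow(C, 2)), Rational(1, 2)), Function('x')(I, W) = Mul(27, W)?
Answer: Add(3816507, Mul(405, Pow(29, Rational(1, 2)))) ≈ 3.8187e+6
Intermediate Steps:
Function('c')(y, C) = Pow(Add(Pow(C, 2), Pow(y, 2)), Rational(1, 2))
Add(Function('c')(1863, Function('x')(-3, -42)), 3816507) = Add(Pow(Add(Pow(Mul(27, -42), 2), Pow(1863, 2)), Rational(1, 2)), 3816507) = Add(Pow(Add(Pow(-1134, 2), 3470769), Rational(1, 2)), 3816507) = Add(Pow(Add(1285956, 3470769), Rational(1, 2)), 3816507) = Add(Pow(4756725, Rational(1, 2)), 3816507) = Add(Mul(405, Pow(29, Rational(1, 2))), 3816507) = Add(3816507, Mul(405, Pow(29, Rational(1, 2))))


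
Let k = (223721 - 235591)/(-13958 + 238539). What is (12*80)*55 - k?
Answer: 11857888670/224581 ≈ 52800.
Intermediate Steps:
k = -11870/224581 ≈ -0.052854
(12*80)*55 - k = (12*80)*55 - 1*(-11870/224581) = 960*55 + 11870/224581 = 52800 + 11870/224581 = 11857888670/224581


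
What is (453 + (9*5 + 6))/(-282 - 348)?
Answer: -4/5 ≈ -0.80000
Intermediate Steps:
(453 + (9*5 + 6))/(-282 - 348) = (453 + (45 + 6))/(-630) = (453 + 51)*(-1/630) = 504*(-1/630) = -4/5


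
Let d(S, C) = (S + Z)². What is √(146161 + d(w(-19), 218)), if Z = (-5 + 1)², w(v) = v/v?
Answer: 5*√5858 ≈ 382.69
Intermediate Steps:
w(v) = 1
Z = 16 (Z = (-4)² = 16)
d(S, C) = (16 + S)² (d(S, C) = (S + 16)² = (16 + S)²)
√(146161 + d(w(-19), 218)) = √(146161 + (16 + 1)²) = √(146161 + 17²) = √(146161 + 289) = √146450 = 5*√5858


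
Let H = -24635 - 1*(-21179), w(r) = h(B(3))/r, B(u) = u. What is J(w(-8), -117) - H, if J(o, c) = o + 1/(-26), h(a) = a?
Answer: 359381/104 ≈ 3455.6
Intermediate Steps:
w(r) = 3/r
J(o, c) = -1/26 + o (J(o, c) = o - 1/26 = -1/26 + o)
H = -3456 (H = -24635 + 21179 = -3456)
J(w(-8), -117) - H = (-1/26 + 3/(-8)) - 1*(-3456) = (-1/26 + 3*(-⅛)) + 3456 = (-1/26 - 3/8) + 3456 = -43/104 + 3456 = 359381/104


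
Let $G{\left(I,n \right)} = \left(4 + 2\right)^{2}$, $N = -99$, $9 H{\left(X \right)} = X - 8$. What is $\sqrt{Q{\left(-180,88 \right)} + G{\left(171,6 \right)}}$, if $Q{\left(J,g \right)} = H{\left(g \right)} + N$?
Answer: $\frac{i \sqrt{487}}{3} \approx 7.356 i$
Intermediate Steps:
$H{\left(X \right)} = - \frac{8}{9} + \frac{X}{9}$ ($H{\left(X \right)} = \frac{X - 8}{9} = \frac{-8 + X}{9} = - \frac{8}{9} + \frac{X}{9}$)
$Q{\left(J,g \right)} = - \frac{899}{9} + \frac{g}{9}$ ($Q{\left(J,g \right)} = \left(- \frac{8}{9} + \frac{g}{9}\right) - 99 = - \frac{899}{9} + \frac{g}{9}$)
$G{\left(I,n \right)} = 36$ ($G{\left(I,n \right)} = 6^{2} = 36$)
$\sqrt{Q{\left(-180,88 \right)} + G{\left(171,6 \right)}} = \sqrt{\left(- \frac{899}{9} + \frac{1}{9} \cdot 88\right) + 36} = \sqrt{\left(- \frac{899}{9} + \frac{88}{9}\right) + 36} = \sqrt{- \frac{811}{9} + 36} = \sqrt{- \frac{487}{9}} = \frac{i \sqrt{487}}{3}$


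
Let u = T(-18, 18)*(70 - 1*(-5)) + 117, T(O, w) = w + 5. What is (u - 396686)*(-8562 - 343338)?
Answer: 138945603600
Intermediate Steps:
T(O, w) = 5 + w
u = 1842 (u = (5 + 18)*(70 - 1*(-5)) + 117 = 23*(70 + 5) + 117 = 23*75 + 117 = 1725 + 117 = 1842)
(u - 396686)*(-8562 - 343338) = (1842 - 396686)*(-8562 - 343338) = -394844*(-351900) = 138945603600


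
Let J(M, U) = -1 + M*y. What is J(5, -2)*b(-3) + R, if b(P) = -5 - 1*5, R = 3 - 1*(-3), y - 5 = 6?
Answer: -534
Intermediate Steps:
y = 11 (y = 5 + 6 = 11)
J(M, U) = -1 + 11*M (J(M, U) = -1 + M*11 = -1 + 11*M)
R = 6 (R = 3 + 3 = 6)
b(P) = -10 (b(P) = -5 - 5 = -10)
J(5, -2)*b(-3) + R = (-1 + 11*5)*(-10) + 6 = (-1 + 55)*(-10) + 6 = 54*(-10) + 6 = -540 + 6 = -534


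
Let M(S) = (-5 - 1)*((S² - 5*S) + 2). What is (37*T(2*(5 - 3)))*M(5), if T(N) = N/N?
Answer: -444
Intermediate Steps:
T(N) = 1
M(S) = -12 - 6*S² + 30*S (M(S) = -6*(2 + S² - 5*S) = -12 - 6*S² + 30*S)
(37*T(2*(5 - 3)))*M(5) = (37*1)*(-12 - 6*5² + 30*5) = 37*(-12 - 6*25 + 150) = 37*(-12 - 150 + 150) = 37*(-12) = -444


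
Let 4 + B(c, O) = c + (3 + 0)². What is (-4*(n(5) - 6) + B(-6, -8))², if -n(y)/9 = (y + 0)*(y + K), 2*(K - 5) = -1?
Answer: 3003289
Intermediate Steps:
K = 9/2 (K = 5 + (½)*(-1) = 5 - ½ = 9/2 ≈ 4.5000)
n(y) = -9*y*(9/2 + y) (n(y) = -9*(y + 0)*(y + 9/2) = -9*y*(9/2 + y))
B(c, O) = 5 + c (B(c, O) = -4 + (c + (3 + 0)²) = -4 + (c + 3²) = -4 + (c + 9) = -4 + (9 + c) = 5 + c)
(-4*(n(5) - 6) + B(-6, -8))² = (-4*(-9/2*5*(9 + 2*5) - 6) + (5 - 6))² = (-4*(-9/2*5*(9 + 10) - 6) - 1)² = (-4*(-9/2*5*19 - 6) - 1)² = (-4*(-855/2 - 6) - 1)² = (-4*(-867/2) - 1)² = (1734 - 1)² = 1733² = 3003289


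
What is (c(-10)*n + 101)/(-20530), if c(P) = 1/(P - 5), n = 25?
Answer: -149/30795 ≈ -0.0048384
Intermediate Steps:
c(P) = 1/(-5 + P)
(c(-10)*n + 101)/(-20530) = (25/(-5 - 10) + 101)/(-20530) = (25/(-15) + 101)*(-1/20530) = (-1/15*25 + 101)*(-1/20530) = (-5/3 + 101)*(-1/20530) = (298/3)*(-1/20530) = -149/30795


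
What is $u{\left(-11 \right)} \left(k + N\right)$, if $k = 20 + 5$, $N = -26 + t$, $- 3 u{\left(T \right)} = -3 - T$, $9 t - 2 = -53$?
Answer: $\frac{160}{9} \approx 17.778$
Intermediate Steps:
$t = - \frac{17}{3}$ ($t = \frac{2}{9} + \frac{1}{9} \left(-53\right) = \frac{2}{9} - \frac{53}{9} = - \frac{17}{3} \approx -5.6667$)
$u{\left(T \right)} = 1 + \frac{T}{3}$ ($u{\left(T \right)} = - \frac{-3 - T}{3} = 1 + \frac{T}{3}$)
$N = - \frac{95}{3}$ ($N = -26 - \frac{17}{3} = - \frac{95}{3} \approx -31.667$)
$k = 25$
$u{\left(-11 \right)} \left(k + N\right) = \left(1 + \frac{1}{3} \left(-11\right)\right) \left(25 - \frac{95}{3}\right) = \left(1 - \frac{11}{3}\right) \left(- \frac{20}{3}\right) = \left(- \frac{8}{3}\right) \left(- \frac{20}{3}\right) = \frac{160}{9}$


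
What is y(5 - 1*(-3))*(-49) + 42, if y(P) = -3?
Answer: 189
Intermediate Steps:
y(5 - 1*(-3))*(-49) + 42 = -3*(-49) + 42 = 147 + 42 = 189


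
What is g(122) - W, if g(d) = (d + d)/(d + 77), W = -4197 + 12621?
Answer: -1676132/199 ≈ -8422.8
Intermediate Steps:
W = 8424
g(d) = 2*d/(77 + d) (g(d) = (2*d)/(77 + d) = 2*d/(77 + d))
g(122) - W = 2*122/(77 + 122) - 1*8424 = 2*122/199 - 8424 = 2*122*(1/199) - 8424 = 244/199 - 8424 = -1676132/199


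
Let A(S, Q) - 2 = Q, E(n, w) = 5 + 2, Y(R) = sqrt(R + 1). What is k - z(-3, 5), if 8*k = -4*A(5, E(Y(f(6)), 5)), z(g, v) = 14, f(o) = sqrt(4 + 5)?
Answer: -37/2 ≈ -18.500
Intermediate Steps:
f(o) = 3 (f(o) = sqrt(9) = 3)
Y(R) = sqrt(1 + R)
E(n, w) = 7
A(S, Q) = 2 + Q
k = -9/2 (k = (-4*(2 + 7))/8 = (-4*9)/8 = (1/8)*(-36) = -9/2 ≈ -4.5000)
k - z(-3, 5) = -9/2 - 1*14 = -9/2 - 14 = -37/2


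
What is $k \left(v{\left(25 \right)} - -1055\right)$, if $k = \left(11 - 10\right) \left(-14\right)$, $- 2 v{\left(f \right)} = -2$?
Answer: $-14784$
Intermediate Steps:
$v{\left(f \right)} = 1$ ($v{\left(f \right)} = \left(- \frac{1}{2}\right) \left(-2\right) = 1$)
$k = -14$ ($k = 1 \left(-14\right) = -14$)
$k \left(v{\left(25 \right)} - -1055\right) = - 14 \left(1 - -1055\right) = - 14 \left(1 + 1055\right) = \left(-14\right) 1056 = -14784$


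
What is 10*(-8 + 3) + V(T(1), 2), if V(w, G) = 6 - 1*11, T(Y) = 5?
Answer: -55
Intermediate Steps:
V(w, G) = -5 (V(w, G) = 6 - 11 = -5)
10*(-8 + 3) + V(T(1), 2) = 10*(-8 + 3) - 5 = 10*(-5) - 5 = -50 - 5 = -55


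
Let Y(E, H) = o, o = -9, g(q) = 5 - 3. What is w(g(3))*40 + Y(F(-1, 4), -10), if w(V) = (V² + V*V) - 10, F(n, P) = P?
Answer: -89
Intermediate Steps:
g(q) = 2
Y(E, H) = -9
w(V) = -10 + 2*V² (w(V) = (V² + V²) - 10 = 2*V² - 10 = -10 + 2*V²)
w(g(3))*40 + Y(F(-1, 4), -10) = (-10 + 2*2²)*40 - 9 = (-10 + 2*4)*40 - 9 = (-10 + 8)*40 - 9 = -2*40 - 9 = -80 - 9 = -89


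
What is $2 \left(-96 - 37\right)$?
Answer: $-266$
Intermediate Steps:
$2 \left(-96 - 37\right) = 2 \left(-133\right) = -266$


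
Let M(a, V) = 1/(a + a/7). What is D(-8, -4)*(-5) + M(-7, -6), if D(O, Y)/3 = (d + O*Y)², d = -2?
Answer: -108001/8 ≈ -13500.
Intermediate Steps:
D(O, Y) = 3*(-2 + O*Y)²
M(a, V) = 7/(8*a) (M(a, V) = 1/(a + a*(⅐)) = 1/(a + a/7) = 1/(8*a/7) = 7/(8*a))
D(-8, -4)*(-5) + M(-7, -6) = (3*(-2 - 8*(-4))²)*(-5) + (7/8)/(-7) = (3*(-2 + 32)²)*(-5) + (7/8)*(-⅐) = (3*30²)*(-5) - ⅛ = (3*900)*(-5) - ⅛ = 2700*(-5) - ⅛ = -13500 - ⅛ = -108001/8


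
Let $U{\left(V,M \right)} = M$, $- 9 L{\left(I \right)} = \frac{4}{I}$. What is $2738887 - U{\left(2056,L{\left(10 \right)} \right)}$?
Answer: $\frac{123249917}{45} \approx 2.7389 \cdot 10^{6}$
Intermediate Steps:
$L{\left(I \right)} = - \frac{4}{9 I}$ ($L{\left(I \right)} = - \frac{4 \frac{1}{I}}{9} = - \frac{4}{9 I}$)
$2738887 - U{\left(2056,L{\left(10 \right)} \right)} = 2738887 - - \frac{4}{9 \cdot 10} = 2738887 - \left(- \frac{4}{9}\right) \frac{1}{10} = 2738887 - - \frac{2}{45} = 2738887 + \frac{2}{45} = \frac{123249917}{45}$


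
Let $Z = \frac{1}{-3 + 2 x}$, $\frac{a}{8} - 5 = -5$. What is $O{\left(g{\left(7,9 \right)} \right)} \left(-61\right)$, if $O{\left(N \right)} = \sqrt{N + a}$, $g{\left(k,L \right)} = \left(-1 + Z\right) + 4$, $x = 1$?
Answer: $- 61 \sqrt{2} \approx -86.267$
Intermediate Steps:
$a = 0$ ($a = 40 + 8 \left(-5\right) = 40 - 40 = 0$)
$Z = -1$ ($Z = \frac{1}{-3 + 2 \cdot 1} = \frac{1}{-3 + 2} = \frac{1}{-1} = -1$)
$g{\left(k,L \right)} = 2$ ($g{\left(k,L \right)} = \left(-1 - 1\right) + 4 = -2 + 4 = 2$)
$O{\left(N \right)} = \sqrt{N}$ ($O{\left(N \right)} = \sqrt{N + 0} = \sqrt{N}$)
$O{\left(g{\left(7,9 \right)} \right)} \left(-61\right) = \sqrt{2} \left(-61\right) = - 61 \sqrt{2}$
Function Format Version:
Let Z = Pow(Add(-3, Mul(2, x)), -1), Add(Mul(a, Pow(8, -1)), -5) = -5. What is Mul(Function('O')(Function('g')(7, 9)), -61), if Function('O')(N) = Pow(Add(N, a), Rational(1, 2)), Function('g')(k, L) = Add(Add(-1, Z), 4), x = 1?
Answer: Mul(-61, Pow(2, Rational(1, 2))) ≈ -86.267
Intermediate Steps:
a = 0 (a = Add(40, Mul(8, -5)) = Add(40, -40) = 0)
Z = -1 (Z = Pow(Add(-3, Mul(2, 1)), -1) = Pow(Add(-3, 2), -1) = Pow(-1, -1) = -1)
Function('g')(k, L) = 2 (Function('g')(k, L) = Add(Add(-1, -1), 4) = Add(-2, 4) = 2)
Function('O')(N) = Pow(N, Rational(1, 2)) (Function('O')(N) = Pow(Add(N, 0), Rational(1, 2)) = Pow(N, Rational(1, 2)))
Mul(Function('O')(Function('g')(7, 9)), -61) = Mul(Pow(2, Rational(1, 2)), -61) = Mul(-61, Pow(2, Rational(1, 2)))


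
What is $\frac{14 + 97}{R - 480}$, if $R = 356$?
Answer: $- \frac{111}{124} \approx -0.89516$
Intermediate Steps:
$\frac{14 + 97}{R - 480} = \frac{14 + 97}{356 - 480} = \frac{111}{-124} = 111 \left(- \frac{1}{124}\right) = - \frac{111}{124}$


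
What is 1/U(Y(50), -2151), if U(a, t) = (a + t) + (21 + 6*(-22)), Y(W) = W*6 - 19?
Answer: -1/1981 ≈ -0.00050480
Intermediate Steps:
Y(W) = -19 + 6*W (Y(W) = 6*W - 19 = -19 + 6*W)
U(a, t) = -111 + a + t (U(a, t) = (a + t) + (21 - 132) = (a + t) - 111 = -111 + a + t)
1/U(Y(50), -2151) = 1/(-111 + (-19 + 6*50) - 2151) = 1/(-111 + (-19 + 300) - 2151) = 1/(-111 + 281 - 2151) = 1/(-1981) = -1/1981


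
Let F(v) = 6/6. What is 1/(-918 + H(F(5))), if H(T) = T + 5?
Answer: -1/912 ≈ -0.0010965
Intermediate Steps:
F(v) = 1 (F(v) = 6*(⅙) = 1)
H(T) = 5 + T
1/(-918 + H(F(5))) = 1/(-918 + (5 + 1)) = 1/(-918 + 6) = 1/(-912) = -1/912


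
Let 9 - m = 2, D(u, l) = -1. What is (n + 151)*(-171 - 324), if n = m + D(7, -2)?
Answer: -77715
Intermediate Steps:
m = 7 (m = 9 - 1*2 = 9 - 2 = 7)
n = 6 (n = 7 - 1 = 6)
(n + 151)*(-171 - 324) = (6 + 151)*(-171 - 324) = 157*(-495) = -77715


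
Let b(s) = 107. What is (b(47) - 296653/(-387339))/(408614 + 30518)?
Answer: 20870963/85046474874 ≈ 0.00024541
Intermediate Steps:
(b(47) - 296653/(-387339))/(408614 + 30518) = (107 - 296653/(-387339))/(408614 + 30518) = (107 - 296653*(-1/387339))/439132 = (107 + 296653/387339)*(1/439132) = (41741926/387339)*(1/439132) = 20870963/85046474874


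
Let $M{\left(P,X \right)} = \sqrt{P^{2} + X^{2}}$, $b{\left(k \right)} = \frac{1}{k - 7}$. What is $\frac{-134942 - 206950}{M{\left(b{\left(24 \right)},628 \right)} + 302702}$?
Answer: $- \frac{29909012341176}{26480522755379} + \frac{5812164 \sqrt{113976977}}{26480522755379} \approx -1.1271$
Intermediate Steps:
$b{\left(k \right)} = \frac{1}{-7 + k}$
$\frac{-134942 - 206950}{M{\left(b{\left(24 \right)},628 \right)} + 302702} = \frac{-134942 - 206950}{\sqrt{\left(\frac{1}{-7 + 24}\right)^{2} + 628^{2}} + 302702} = - \frac{341892}{\sqrt{\left(\frac{1}{17}\right)^{2} + 394384} + 302702} = - \frac{341892}{\sqrt{\frac{1}{289} + 394384} + 302702} = - \frac{341892}{\sqrt{\frac{113976977}{289}} + 302702} = - \frac{341892}{\frac{\sqrt{113976977}}{17} + 302702} = - \frac{341892}{302702 + \frac{\sqrt{113976977}}{17}}$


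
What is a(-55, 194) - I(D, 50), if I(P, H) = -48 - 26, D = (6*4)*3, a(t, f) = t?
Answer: 19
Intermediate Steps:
D = 72 (D = 24*3 = 72)
I(P, H) = -74
a(-55, 194) - I(D, 50) = -55 - 1*(-74) = -55 + 74 = 19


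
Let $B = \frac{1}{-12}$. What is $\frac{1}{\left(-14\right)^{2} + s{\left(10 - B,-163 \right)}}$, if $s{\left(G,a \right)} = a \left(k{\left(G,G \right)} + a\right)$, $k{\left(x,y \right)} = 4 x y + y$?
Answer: $- \frac{9}{370528} \approx -2.429 \cdot 10^{-5}$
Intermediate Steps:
$k{\left(x,y \right)} = y + 4 x y$ ($k{\left(x,y \right)} = 4 x y + y = y + 4 x y$)
$B = - \frac{1}{12} \approx -0.083333$
$s{\left(G,a \right)} = a \left(a + G \left(1 + 4 G\right)\right)$ ($s{\left(G,a \right)} = a \left(G \left(1 + 4 G\right) + a\right) = a \left(a + G \left(1 + 4 G\right)\right)$)
$\frac{1}{\left(-14\right)^{2} + s{\left(10 - B,-163 \right)}} = \frac{1}{\left(-14\right)^{2} - 163 \left(-163 + \left(10 - - \frac{1}{12}\right) \left(1 + 4 \left(10 - - \frac{1}{12}\right)\right)\right)} = \frac{1}{196 - 163 \left(-163 + \left(10 + \frac{1}{12}\right) \left(1 + 4 \left(10 + \frac{1}{12}\right)\right)\right)} = \frac{1}{196 - 163 \left(-163 + \frac{121 \left(1 + 4 \cdot \frac{121}{12}\right)}{12}\right)} = \frac{1}{196 - 163 \left(-163 + \frac{121 \left(1 + \frac{121}{3}\right)}{12}\right)} = \frac{1}{196 - 163 \left(-163 + \frac{121}{12} \cdot \frac{124}{3}\right)} = \frac{1}{196 - 163 \left(-163 + \frac{3751}{9}\right)} = \frac{1}{196 - \frac{372292}{9}} = \frac{1}{- \frac{370528}{9}} = - \frac{9}{370528}$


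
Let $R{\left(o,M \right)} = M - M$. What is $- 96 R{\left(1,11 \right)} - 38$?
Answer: $-38$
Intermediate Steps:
$R{\left(o,M \right)} = 0$
$- 96 R{\left(1,11 \right)} - 38 = \left(-96\right) 0 - 38 = 0 - 38 = -38$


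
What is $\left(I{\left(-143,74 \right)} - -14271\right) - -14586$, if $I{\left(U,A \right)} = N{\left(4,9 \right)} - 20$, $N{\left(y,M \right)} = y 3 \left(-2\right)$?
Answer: $28813$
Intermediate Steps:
$N{\left(y,M \right)} = - 6 y$ ($N{\left(y,M \right)} = 3 y \left(-2\right) = - 6 y$)
$I{\left(U,A \right)} = -44$ ($I{\left(U,A \right)} = \left(-6\right) 4 - 20 = -24 - 20 = -44$)
$\left(I{\left(-143,74 \right)} - -14271\right) - -14586 = \left(-44 - -14271\right) - -14586 = \left(-44 + 14271\right) + 14586 = 14227 + 14586 = 28813$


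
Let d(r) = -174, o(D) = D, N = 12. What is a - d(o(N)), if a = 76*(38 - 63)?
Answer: -1726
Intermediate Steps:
a = -1900 (a = 76*(-25) = -1900)
a - d(o(N)) = -1900 - 1*(-174) = -1900 + 174 = -1726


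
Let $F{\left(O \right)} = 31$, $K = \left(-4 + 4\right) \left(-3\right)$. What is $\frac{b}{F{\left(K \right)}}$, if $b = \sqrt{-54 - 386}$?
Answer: $\frac{2 i \sqrt{110}}{31} \approx 0.67665 i$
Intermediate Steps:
$K = 0$ ($K = 0 \left(-3\right) = 0$)
$b = 2 i \sqrt{110}$ ($b = \sqrt{-440} = 2 i \sqrt{110} \approx 20.976 i$)
$\frac{b}{F{\left(K \right)}} = \frac{2 i \sqrt{110}}{31}$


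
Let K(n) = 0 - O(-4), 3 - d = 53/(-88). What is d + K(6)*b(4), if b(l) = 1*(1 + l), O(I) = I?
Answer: 2077/88 ≈ 23.602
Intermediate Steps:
d = 317/88 (d = 3 - 53/(-88) = 3 - 53*(-1)/88 = 3 - 1*(-53/88) = 3 + 53/88 = 317/88 ≈ 3.6023)
b(l) = 1 + l
K(n) = 4 (K(n) = 0 - 1*(-4) = 0 + 4 = 4)
d + K(6)*b(4) = 317/88 + 4*(1 + 4) = 317/88 + 4*5 = 317/88 + 20 = 2077/88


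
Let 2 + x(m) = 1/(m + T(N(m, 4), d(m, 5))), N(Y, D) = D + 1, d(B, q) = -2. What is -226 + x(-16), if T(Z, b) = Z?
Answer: -2509/11 ≈ -228.09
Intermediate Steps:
N(Y, D) = 1 + D
x(m) = -2 + 1/(5 + m) (x(m) = -2 + 1/(m + (1 + 4)) = -2 + 1/(m + 5) = -2 + 1/(5 + m))
-226 + x(-16) = -226 + (-9 - 2*(-16))/(5 - 16) = -226 + (-9 + 32)/(-11) = -226 - 1/11*23 = -226 - 23/11 = -2509/11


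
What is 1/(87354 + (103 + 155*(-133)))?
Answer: 1/66842 ≈ 1.4961e-5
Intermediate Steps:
1/(87354 + (103 + 155*(-133))) = 1/(87354 + (103 - 20615)) = 1/(87354 - 20512) = 1/66842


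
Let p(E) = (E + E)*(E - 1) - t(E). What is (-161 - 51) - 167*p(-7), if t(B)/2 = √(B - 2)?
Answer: -18916 + 1002*I ≈ -18916.0 + 1002.0*I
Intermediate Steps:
t(B) = 2*√(-2 + B) (t(B) = 2*√(B - 2) = 2*√(-2 + B))
p(E) = -2*√(-2 + E) + 2*E*(-1 + E) (p(E) = (E + E)*(E - 1) - 2*√(-2 + E) = (2*E)*(-1 + E) - 2*√(-2 + E) = 2*E*(-1 + E) - 2*√(-2 + E) = -2*√(-2 + E) + 2*E*(-1 + E))
(-161 - 51) - 167*p(-7) = (-161 - 51) - 167*(-2*(-7) - 2*√(-2 - 7) + 2*(-7)²) = -212 - 167*(14 - 6*I + 2*49) = -212 - 167*(14 - 6*I + 98) = -212 - 167*(112 - 6*I) = -212 + (-18704 + 1002*I) = -18916 + 1002*I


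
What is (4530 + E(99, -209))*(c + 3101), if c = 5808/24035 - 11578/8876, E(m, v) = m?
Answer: 19878370465563/1385290 ≈ 1.4350e+7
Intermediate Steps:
c = -1472243/1385290 (c = 5808*(1/24035) - 11578*1/8876 = 528/2185 - 827/634 = -1472243/1385290 ≈ -1.0628)
(4530 + E(99, -209))*(c + 3101) = (4530 + 99)*(-1472243/1385290 + 3101) = 4629*(4294312047/1385290) = 19878370465563/1385290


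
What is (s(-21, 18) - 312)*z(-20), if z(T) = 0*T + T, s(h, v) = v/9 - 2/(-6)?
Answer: 18580/3 ≈ 6193.3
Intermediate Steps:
s(h, v) = ⅓ + v/9 (s(h, v) = v*(⅑) - 2*(-⅙) = v/9 + ⅓ = ⅓ + v/9)
z(T) = T (z(T) = 0 + T = T)
(s(-21, 18) - 312)*z(-20) = ((⅓ + (⅑)*18) - 312)*(-20) = ((⅓ + 2) - 312)*(-20) = (7/3 - 312)*(-20) = -929/3*(-20) = 18580/3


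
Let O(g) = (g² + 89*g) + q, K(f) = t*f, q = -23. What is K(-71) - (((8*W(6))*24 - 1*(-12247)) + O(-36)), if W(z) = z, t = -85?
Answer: -5433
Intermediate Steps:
K(f) = -85*f
O(g) = -23 + g² + 89*g (O(g) = (g² + 89*g) - 23 = -23 + g² + 89*g)
K(-71) - (((8*W(6))*24 - 1*(-12247)) + O(-36)) = -85*(-71) - (((8*6)*24 - 1*(-12247)) + (-23 + (-36)² + 89*(-36))) = 6035 - ((48*24 + 12247) + (-23 + 1296 - 3204)) = 6035 - ((1152 + 12247) - 1931) = 6035 - (13399 - 1931) = 6035 - 1*11468 = 6035 - 11468 = -5433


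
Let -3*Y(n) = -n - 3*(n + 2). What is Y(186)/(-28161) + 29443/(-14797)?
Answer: -832843573/416698317 ≈ -1.9987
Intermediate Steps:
Y(n) = 2 + 4*n/3 (Y(n) = -(-n - 3*(n + 2))/3 = -(-n - 3*(2 + n))/3 = -(-n + (-6 - 3*n))/3 = -(-6 - 4*n)/3 = 2 + 4*n/3)
Y(186)/(-28161) + 29443/(-14797) = (2 + (4/3)*186)/(-28161) + 29443/(-14797) = (2 + 248)*(-1/28161) + 29443*(-1/14797) = 250*(-1/28161) - 29443/14797 = -250/28161 - 29443/14797 = -832843573/416698317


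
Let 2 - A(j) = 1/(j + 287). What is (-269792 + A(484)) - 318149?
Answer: -453300970/771 ≈ -5.8794e+5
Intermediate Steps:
A(j) = 2 - 1/(287 + j) (A(j) = 2 - 1/(j + 287) = 2 - 1/(287 + j))
(-269792 + A(484)) - 318149 = (-269792 + (573 + 2*484)/(287 + 484)) - 318149 = (-269792 + (573 + 968)/771) - 318149 = (-269792 + (1/771)*1541) - 318149 = (-269792 + 1541/771) - 318149 = -208008091/771 - 318149 = -453300970/771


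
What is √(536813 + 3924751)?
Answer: 2*√1115391 ≈ 2112.2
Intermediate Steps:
√(536813 + 3924751) = √4461564 = 2*√1115391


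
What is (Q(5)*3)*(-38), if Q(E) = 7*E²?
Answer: -19950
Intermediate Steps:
(Q(5)*3)*(-38) = ((7*5²)*3)*(-38) = ((7*25)*3)*(-38) = (175*3)*(-38) = 525*(-38) = -19950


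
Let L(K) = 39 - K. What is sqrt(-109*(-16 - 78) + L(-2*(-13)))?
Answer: sqrt(10259) ≈ 101.29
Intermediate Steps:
sqrt(-109*(-16 - 78) + L(-2*(-13))) = sqrt(-109*(-16 - 78) + (39 - (-2)*(-13))) = sqrt(-109*(-94) + (39 - 1*26)) = sqrt(10246 + (39 - 26)) = sqrt(10246 + 13) = sqrt(10259)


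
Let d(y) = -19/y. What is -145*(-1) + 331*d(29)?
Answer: -2084/29 ≈ -71.862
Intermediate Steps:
-145*(-1) + 331*d(29) = -145*(-1) + 331*(-19/29) = 145 + 331*(-19*1/29) = 145 + 331*(-19/29) = 145 - 6289/29 = -2084/29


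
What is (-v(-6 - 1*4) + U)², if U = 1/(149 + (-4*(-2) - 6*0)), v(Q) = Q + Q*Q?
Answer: 199628641/24649 ≈ 8098.9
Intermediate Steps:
v(Q) = Q + Q²
U = 1/157 (U = 1/(149 + (8 + 0)) = 1/(149 + 8) = 1/157 ≈ 0.0063694)
(-v(-6 - 1*4) + U)² = (-(-6 - 1*4)*(1 + (-6 - 1*4)) + 1/157)² = (-(-6 - 4)*(1 + (-6 - 4)) + 1/157)² = (-(-10)*(1 - 10) + 1/157)² = (-(-10)*(-9) + 1/157)² = (-1*90 + 1/157)² = (-90 + 1/157)² = (-14129/157)² = 199628641/24649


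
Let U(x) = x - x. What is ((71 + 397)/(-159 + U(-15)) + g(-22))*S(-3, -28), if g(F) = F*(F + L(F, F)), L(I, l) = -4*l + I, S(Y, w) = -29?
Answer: 1492340/53 ≈ 28157.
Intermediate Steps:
L(I, l) = I - 4*l
U(x) = 0
g(F) = -2*F² (g(F) = F*(F + (F - 4*F)) = F*(F - 3*F) = F*(-2*F) = -2*F²)
((71 + 397)/(-159 + U(-15)) + g(-22))*S(-3, -28) = ((71 + 397)/(-159 + 0) - 2*(-22)²)*(-29) = (468/(-159) - 2*484)*(-29) = (468*(-1/159) - 968)*(-29) = (-156/53 - 968)*(-29) = -51460/53*(-29) = 1492340/53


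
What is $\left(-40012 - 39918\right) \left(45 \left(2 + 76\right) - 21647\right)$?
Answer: $1449690410$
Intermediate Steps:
$\left(-40012 - 39918\right) \left(45 \left(2 + 76\right) - 21647\right) = - 79930 \left(45 \cdot 78 - 21647\right) = - 79930 \left(3510 - 21647\right) = \left(-79930\right) \left(-18137\right) = 1449690410$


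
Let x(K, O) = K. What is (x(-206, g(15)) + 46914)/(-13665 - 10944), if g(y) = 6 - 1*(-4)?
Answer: -46708/24609 ≈ -1.8980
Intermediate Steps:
g(y) = 10 (g(y) = 6 + 4 = 10)
(x(-206, g(15)) + 46914)/(-13665 - 10944) = (-206 + 46914)/(-13665 - 10944) = 46708/(-24609) = 46708*(-1/24609) = -46708/24609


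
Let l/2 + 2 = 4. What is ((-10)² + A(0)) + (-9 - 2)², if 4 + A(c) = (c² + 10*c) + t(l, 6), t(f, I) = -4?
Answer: 213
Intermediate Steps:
l = 4 (l = -4 + 2*4 = -4 + 8 = 4)
A(c) = -8 + c² + 10*c (A(c) = -4 + ((c² + 10*c) - 4) = -4 + (-4 + c² + 10*c) = -8 + c² + 10*c)
((-10)² + A(0)) + (-9 - 2)² = ((-10)² + (-8 + 0² + 10*0)) + (-9 - 2)² = (100 + (-8 + 0 + 0)) + (-11)² = (100 - 8) + 121 = 92 + 121 = 213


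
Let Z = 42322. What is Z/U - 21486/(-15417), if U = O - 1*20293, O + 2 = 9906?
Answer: -47695580/17796357 ≈ -2.6801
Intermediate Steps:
O = 9904 (O = -2 + 9906 = 9904)
U = -10389 (U = 9904 - 1*20293 = 9904 - 20293 = -10389)
Z/U - 21486/(-15417) = 42322/(-10389) - 21486/(-15417) = 42322*(-1/10389) - 21486*(-1/15417) = -42322/10389 + 7162/5139 = -47695580/17796357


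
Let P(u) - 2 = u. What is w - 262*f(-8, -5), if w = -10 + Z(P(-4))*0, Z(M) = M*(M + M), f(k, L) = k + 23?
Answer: -3940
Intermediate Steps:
f(k, L) = 23 + k
P(u) = 2 + u
Z(M) = 2*M² (Z(M) = M*(2*M) = 2*M²)
w = -10 (w = -10 + (2*(2 - 4)²)*0 = -10 + (2*(-2)²)*0 = -10 + (2*4)*0 = -10 + 8*0 = -10 + 0 = -10)
w - 262*f(-8, -5) = -10 - 262*(23 - 8) = -10 - 262*15 = -10 - 3930 = -3940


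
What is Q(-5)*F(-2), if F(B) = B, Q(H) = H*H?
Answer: -50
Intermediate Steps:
Q(H) = H²
Q(-5)*F(-2) = (-5)²*(-2) = 25*(-2) = -50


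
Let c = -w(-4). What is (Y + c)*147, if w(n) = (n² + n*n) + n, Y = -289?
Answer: -46599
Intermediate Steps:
w(n) = n + 2*n² (w(n) = (n² + n²) + n = 2*n² + n = n + 2*n²)
c = -28 (c = -(-4)*(1 + 2*(-4)) = -(-4)*(1 - 8) = -(-4)*(-7) = -1*28 = -28)
(Y + c)*147 = (-289 - 28)*147 = -317*147 = -46599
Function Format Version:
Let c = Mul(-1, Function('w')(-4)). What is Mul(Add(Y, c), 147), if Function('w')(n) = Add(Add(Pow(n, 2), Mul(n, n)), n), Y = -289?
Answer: -46599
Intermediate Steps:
Function('w')(n) = Add(n, Mul(2, Pow(n, 2))) (Function('w')(n) = Add(Add(Pow(n, 2), Pow(n, 2)), n) = Add(Mul(2, Pow(n, 2)), n) = Add(n, Mul(2, Pow(n, 2))))
c = -28 (c = Mul(-1, Mul(-4, Add(1, Mul(2, -4)))) = Mul(-1, Mul(-4, Add(1, -8))) = Mul(-1, Mul(-4, -7)) = Mul(-1, 28) = -28)
Mul(Add(Y, c), 147) = Mul(Add(-289, -28), 147) = Mul(-317, 147) = -46599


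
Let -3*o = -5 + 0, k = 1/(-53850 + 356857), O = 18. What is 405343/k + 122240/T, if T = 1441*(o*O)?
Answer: 530958496163747/4323 ≈ 1.2282e+11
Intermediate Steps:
k = 1/303007 ≈ 3.3003e-6
o = 5/3 (o = -(-5 + 0)/3 = -⅓*(-5) = 5/3 ≈ 1.6667)
T = 43230 (T = 1441*((5/3)*18) = 1441*30 = 43230)
405343/k + 122240/T = 405343/(1/303007) + 122240/43230 = 405343*303007 + 122240*(1/43230) = 122821766401 + 12224/4323 = 530958496163747/4323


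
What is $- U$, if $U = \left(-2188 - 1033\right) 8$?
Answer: $25768$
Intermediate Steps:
$U = -25768$ ($U = \left(-2188 - 1033\right) 8 = \left(-3221\right) 8 = -25768$)
$- U = \left(-1\right) \left(-25768\right) = 25768$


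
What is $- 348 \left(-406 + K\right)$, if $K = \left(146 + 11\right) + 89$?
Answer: $55680$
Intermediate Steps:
$K = 246$ ($K = 157 + 89 = 246$)
$- 348 \left(-406 + K\right) = - 348 \left(-406 + 246\right) = \left(-348\right) \left(-160\right) = 55680$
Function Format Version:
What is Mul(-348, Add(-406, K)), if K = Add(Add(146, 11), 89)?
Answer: 55680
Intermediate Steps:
K = 246 (K = Add(157, 89) = 246)
Mul(-348, Add(-406, K)) = Mul(-348, Add(-406, 246)) = Mul(-348, -160) = 55680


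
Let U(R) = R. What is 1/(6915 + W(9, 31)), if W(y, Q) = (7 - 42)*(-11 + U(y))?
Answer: 1/6985 ≈ 0.00014316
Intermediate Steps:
W(y, Q) = 385 - 35*y (W(y, Q) = (7 - 42)*(-11 + y) = -35*(-11 + y) = 385 - 35*y)
1/(6915 + W(9, 31)) = 1/(6915 + (385 - 35*9)) = 1/(6915 + (385 - 315)) = 1/(6915 + 70) = 1/6985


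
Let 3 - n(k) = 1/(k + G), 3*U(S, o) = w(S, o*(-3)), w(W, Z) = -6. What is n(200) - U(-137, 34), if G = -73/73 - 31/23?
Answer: 22707/4546 ≈ 4.9949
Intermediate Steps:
U(S, o) = -2 (U(S, o) = (1/3)*(-6) = -2)
G = -54/23 (G = -73*1/73 - 31*1/23 = -1 - 31/23 = -54/23 ≈ -2.3478)
n(k) = 3 - 1/(-54/23 + k) (n(k) = 3 - 1/(k - 54/23) = 3 - 1/(-54/23 + k))
n(200) - U(-137, 34) = (-185 + 69*200)/(-54 + 23*200) - 1*(-2) = (-185 + 13800)/(-54 + 4600) + 2 = 13615/4546 + 2 = 22707/4546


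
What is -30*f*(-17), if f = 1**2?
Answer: 510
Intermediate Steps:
f = 1
-30*f*(-17) = -30*1*(-17) = -30*(-17) = 510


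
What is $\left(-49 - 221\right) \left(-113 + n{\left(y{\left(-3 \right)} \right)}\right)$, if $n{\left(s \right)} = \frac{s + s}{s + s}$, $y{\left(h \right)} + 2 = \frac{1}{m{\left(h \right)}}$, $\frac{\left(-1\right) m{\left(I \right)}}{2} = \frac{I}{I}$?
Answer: $30240$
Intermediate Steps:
$m{\left(I \right)} = -2$ ($m{\left(I \right)} = - 2 \frac{I}{I} = \left(-2\right) 1 = -2$)
$y{\left(h \right)} = - \frac{5}{2}$ ($y{\left(h \right)} = -2 + \frac{1}{-2} = -2 - \frac{1}{2} = - \frac{5}{2}$)
$n{\left(s \right)} = 1$ ($n{\left(s \right)} = \frac{2 s}{2 s} = 2 s \frac{1}{2 s} = 1$)
$\left(-49 - 221\right) \left(-113 + n{\left(y{\left(-3 \right)} \right)}\right) = \left(-49 - 221\right) \left(-113 + 1\right) = \left(-270\right) \left(-112\right) = 30240$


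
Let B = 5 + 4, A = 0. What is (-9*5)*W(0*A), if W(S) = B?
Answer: -405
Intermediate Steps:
B = 9
W(S) = 9
(-9*5)*W(0*A) = -9*5*9 = -45*9 = -405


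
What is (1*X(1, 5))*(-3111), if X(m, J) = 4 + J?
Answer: -27999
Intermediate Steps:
(1*X(1, 5))*(-3111) = (1*(4 + 5))*(-3111) = (1*9)*(-3111) = 9*(-3111) = -27999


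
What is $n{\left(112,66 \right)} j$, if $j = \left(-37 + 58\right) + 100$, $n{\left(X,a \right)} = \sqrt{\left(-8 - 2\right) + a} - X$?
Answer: $-13552 + 242 \sqrt{14} \approx -12647.0$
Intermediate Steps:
$n{\left(X,a \right)} = \sqrt{-10 + a} - X$ ($n{\left(X,a \right)} = \sqrt{\left(-8 - 2\right) + a} - X = \sqrt{-10 + a} - X$)
$j = 121$ ($j = 21 + 100 = 121$)
$n{\left(112,66 \right)} j = \left(\sqrt{-10 + 66} - 112\right) 121 = \left(\sqrt{56} - 112\right) 121 = \left(2 \sqrt{14} - 112\right) 121 = \left(-112 + 2 \sqrt{14}\right) 121 = -13552 + 242 \sqrt{14}$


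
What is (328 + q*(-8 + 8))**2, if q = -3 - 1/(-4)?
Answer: 107584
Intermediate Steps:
q = -11/4 (q = -3 - 1*(-1/4) = -3 + 1/4 = -11/4 ≈ -2.7500)
(328 + q*(-8 + 8))**2 = (328 - 11*(-8 + 8)/4)**2 = (328 - 11/4*0)**2 = (328 + 0)**2 = 328**2 = 107584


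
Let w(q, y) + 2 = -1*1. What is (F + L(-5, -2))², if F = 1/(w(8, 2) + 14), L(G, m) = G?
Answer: 2916/121 ≈ 24.099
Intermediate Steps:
w(q, y) = -3 (w(q, y) = -2 - 1*1 = -2 - 1 = -3)
F = 1/11 (F = 1/(-3 + 14) = 1/11 ≈ 0.090909)
(F + L(-5, -2))² = (1/11 - 5)² = (-54/11)² = 2916/121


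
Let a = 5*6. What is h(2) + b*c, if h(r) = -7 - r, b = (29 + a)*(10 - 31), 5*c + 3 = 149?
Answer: -180939/5 ≈ -36188.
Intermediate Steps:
c = 146/5 (c = -⅗ + (⅕)*149 = -⅗ + 149/5 = 146/5 ≈ 29.200)
a = 30
b = -1239 (b = (29 + 30)*(10 - 31) = 59*(-21) = -1239)
h(2) + b*c = (-7 - 1*2) - 1239*146/5 = (-7 - 2) - 180894/5 = -9 - 180894/5 = -180939/5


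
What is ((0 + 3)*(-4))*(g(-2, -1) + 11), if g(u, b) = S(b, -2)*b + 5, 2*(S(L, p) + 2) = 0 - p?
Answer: -204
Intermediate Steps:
S(L, p) = -2 - p/2 (S(L, p) = -2 + (0 - p)/2 = -2 + (-p)/2 = -2 - p/2)
g(u, b) = 5 - b (g(u, b) = (-2 - ½*(-2))*b + 5 = (-2 + 1)*b + 5 = -b + 5 = 5 - b)
((0 + 3)*(-4))*(g(-2, -1) + 11) = ((0 + 3)*(-4))*((5 - 1*(-1)) + 11) = (3*(-4))*((5 + 1) + 11) = -12*(6 + 11) = -12*17 = -204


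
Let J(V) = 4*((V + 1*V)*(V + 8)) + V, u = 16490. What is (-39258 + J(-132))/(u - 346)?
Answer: 45777/8072 ≈ 5.6711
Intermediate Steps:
J(V) = V + 8*V*(8 + V) (J(V) = 4*((V + V)*(8 + V)) + V = 4*((2*V)*(8 + V)) + V = 4*(2*V*(8 + V)) + V = 8*V*(8 + V) + V = V + 8*V*(8 + V))
(-39258 + J(-132))/(u - 346) = (-39258 - 132*(65 + 8*(-132)))/(16490 - 346) = (-39258 - 132*(65 - 1056))/16144 = (-39258 - 132*(-991))*(1/16144) = (-39258 + 130812)*(1/16144) = 91554*(1/16144) = 45777/8072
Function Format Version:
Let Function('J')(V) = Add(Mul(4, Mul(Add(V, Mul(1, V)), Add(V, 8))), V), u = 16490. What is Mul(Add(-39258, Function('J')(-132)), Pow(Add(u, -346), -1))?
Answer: Rational(45777, 8072) ≈ 5.6711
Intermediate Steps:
Function('J')(V) = Add(V, Mul(8, V, Add(8, V))) (Function('J')(V) = Add(Mul(4, Mul(Add(V, V), Add(8, V))), V) = Add(Mul(4, Mul(Mul(2, V), Add(8, V))), V) = Add(Mul(4, Mul(2, V, Add(8, V))), V) = Add(Mul(8, V, Add(8, V)), V) = Add(V, Mul(8, V, Add(8, V))))
Mul(Add(-39258, Function('J')(-132)), Pow(Add(u, -346), -1)) = Mul(Add(-39258, Mul(-132, Add(65, Mul(8, -132)))), Pow(Add(16490, -346), -1)) = Mul(Add(-39258, Mul(-132, Add(65, -1056))), Pow(16144, -1)) = Mul(Add(-39258, Mul(-132, -991)), Rational(1, 16144)) = Mul(Add(-39258, 130812), Rational(1, 16144)) = Mul(91554, Rational(1, 16144)) = Rational(45777, 8072)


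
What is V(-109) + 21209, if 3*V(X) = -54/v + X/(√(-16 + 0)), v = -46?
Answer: 487816/23 + 109*I/12 ≈ 21209.0 + 9.0833*I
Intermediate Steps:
V(X) = 9/23 - I*X/12 (V(X) = (-54/(-46) + X/(√(-16 + 0)))/3 = (-54*(-1/46) + X/(√(-16)))/3 = (27/23 + X/((4*I)))/3 = (27/23 + X*(-I/4))/3 = (27/23 - I*X/4)/3 = 9/23 - I*X/12)
V(-109) + 21209 = (9/23 - 1/12*I*(-109)) + 21209 = (9/23 + 109*I/12) + 21209 = 487816/23 + 109*I/12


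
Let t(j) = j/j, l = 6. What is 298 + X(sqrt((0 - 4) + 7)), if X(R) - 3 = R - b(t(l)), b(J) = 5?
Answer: 296 + sqrt(3) ≈ 297.73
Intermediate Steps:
t(j) = 1
X(R) = -2 + R (X(R) = 3 + (R - 1*5) = 3 + (R - 5) = 3 + (-5 + R) = -2 + R)
298 + X(sqrt((0 - 4) + 7)) = 298 + (-2 + sqrt((0 - 4) + 7)) = 298 + (-2 + sqrt(-4 + 7)) = 298 + (-2 + sqrt(3)) = 296 + sqrt(3)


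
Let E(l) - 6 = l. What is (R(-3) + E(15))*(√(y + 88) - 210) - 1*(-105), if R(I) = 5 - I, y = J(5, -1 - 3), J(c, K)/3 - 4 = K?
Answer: -5985 + 58*√22 ≈ -5713.0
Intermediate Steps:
J(c, K) = 12 + 3*K
y = 0 (y = 12 + 3*(-1 - 3) = 12 + 3*(-4) = 12 - 12 = 0)
E(l) = 6 + l
(R(-3) + E(15))*(√(y + 88) - 210) - 1*(-105) = ((5 - 1*(-3)) + (6 + 15))*(√(0 + 88) - 210) - 1*(-105) = ((5 + 3) + 21)*(√88 - 210) + 105 = (8 + 21)*(2*√22 - 210) + 105 = 29*(-210 + 2*√22) + 105 = (-6090 + 58*√22) + 105 = -5985 + 58*√22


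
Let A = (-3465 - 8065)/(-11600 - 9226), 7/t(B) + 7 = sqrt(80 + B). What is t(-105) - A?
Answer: -936847/770562 - 35*I/74 ≈ -1.2158 - 0.47297*I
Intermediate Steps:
t(B) = 7/(-7 + sqrt(80 + B))
A = 5765/10413 (A = -11530/(-20826) = -11530*(-1/20826) = 5765/10413 ≈ 0.55363)
t(-105) - A = 7/(-7 + sqrt(80 - 105)) - 1*5765/10413 = 7/(-7 + sqrt(-25)) - 5765/10413 = 7/(-7 + 5*I) - 5765/10413 = 7*((-7 - 5*I)/74) - 5765/10413 = 7*(-7 - 5*I)/74 - 5765/10413 = -5765/10413 + 7*(-7 - 5*I)/74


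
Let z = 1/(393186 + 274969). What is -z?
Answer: -1/668155 ≈ -1.4967e-6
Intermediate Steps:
z = 1/668155 ≈ 1.4967e-6
-z = -1*1/668155 = -1/668155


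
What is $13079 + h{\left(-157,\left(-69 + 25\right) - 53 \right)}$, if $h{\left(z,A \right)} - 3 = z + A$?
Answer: $12828$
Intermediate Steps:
$h{\left(z,A \right)} = 3 + A + z$ ($h{\left(z,A \right)} = 3 + \left(z + A\right) = 3 + \left(A + z\right) = 3 + A + z$)
$13079 + h{\left(-157,\left(-69 + 25\right) - 53 \right)} = 13079 + \left(3 + \left(\left(-69 + 25\right) - 53\right) - 157\right) = 13079 - 251 = 12828$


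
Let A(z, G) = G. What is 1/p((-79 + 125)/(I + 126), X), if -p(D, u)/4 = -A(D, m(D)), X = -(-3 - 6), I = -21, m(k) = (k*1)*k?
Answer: 11025/8464 ≈ 1.3026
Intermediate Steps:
m(k) = k² (m(k) = k*k = k²)
X = 9 (X = -1*(-9) = 9)
p(D, u) = 4*D² (p(D, u) = -(-4)*D² = 4*D²)
1/p((-79 + 125)/(I + 126), X) = 1/(4*((-79 + 125)/(-21 + 126))²) = 1/(4*(46/105)²) = 1/(4*(2116/11025)) = 1/(8464/11025) = 11025/8464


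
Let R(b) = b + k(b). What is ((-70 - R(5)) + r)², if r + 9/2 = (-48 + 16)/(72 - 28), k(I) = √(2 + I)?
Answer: 3118613/484 + 1765*√7/11 ≈ 6867.9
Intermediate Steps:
R(b) = b + √(2 + b)
r = -115/22 (r = -9/2 + (-48 + 16)/(72 - 28) = -9/2 - 32/44 = -9/2 - 32*1/44 = -9/2 - 8/11 = -115/22 ≈ -5.2273)
((-70 - R(5)) + r)² = ((-70 - (5 + √(2 + 5))) - 115/22)² = ((-70 - (5 + √7)) - 115/22)² = ((-70 + (-5 - √7)) - 115/22)² = ((-75 - √7) - 115/22)² = (-1765/22 - √7)²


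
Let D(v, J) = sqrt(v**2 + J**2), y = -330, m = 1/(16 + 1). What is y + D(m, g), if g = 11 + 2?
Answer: -330 + sqrt(48842)/17 ≈ -317.00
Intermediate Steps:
m = 1/17 ≈ 0.058824
g = 13
D(v, J) = sqrt(J**2 + v**2)
y + D(m, g) = -330 + sqrt(13**2 + (1/17)**2) = -330 + sqrt(169 + 1/289) = -330 + sqrt(48842/289) = -330 + sqrt(48842)/17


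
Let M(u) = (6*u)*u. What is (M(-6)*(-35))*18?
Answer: -136080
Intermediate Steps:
M(u) = 6*u**2
(M(-6)*(-35))*18 = ((6*(-6)**2)*(-35))*18 = ((6*36)*(-35))*18 = (216*(-35))*18 = -7560*18 = -136080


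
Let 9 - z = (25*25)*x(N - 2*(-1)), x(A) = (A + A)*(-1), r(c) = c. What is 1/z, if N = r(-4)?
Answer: -1/2491 ≈ -0.00040145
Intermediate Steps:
N = -4
x(A) = -2*A (x(A) = (2*A)*(-1) = -2*A)
z = -2491 (z = 9 - 25*25*(-2*(-4 - 2*(-1))) = 9 - 625*(-2*(-4 + 2)) = 9 - 625*(-2*(-2)) = 9 - 625*4 = 9 - 1*2500 = 9 - 2500 = -2491)
1/z = 1/(-2491) = -1/2491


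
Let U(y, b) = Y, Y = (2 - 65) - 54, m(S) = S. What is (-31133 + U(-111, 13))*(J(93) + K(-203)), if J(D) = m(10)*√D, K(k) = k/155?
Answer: 1268750/31 - 312500*√93 ≈ -2.9727e+6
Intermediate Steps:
K(k) = k/155 (K(k) = k*(1/155) = k/155)
Y = -117 (Y = -63 - 54 = -117)
U(y, b) = -117
J(D) = 10*√D
(-31133 + U(-111, 13))*(J(93) + K(-203)) = (-31133 - 117)*(10*√93 + (1/155)*(-203)) = -31250*(10*√93 - 203/155) = -31250*(-203/155 + 10*√93) = 1268750/31 - 312500*√93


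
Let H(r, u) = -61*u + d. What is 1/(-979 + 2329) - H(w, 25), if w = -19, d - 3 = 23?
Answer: 2023651/1350 ≈ 1499.0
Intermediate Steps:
d = 26 (d = 3 + 23 = 26)
H(r, u) = 26 - 61*u (H(r, u) = -61*u + 26 = 26 - 61*u)
1/(-979 + 2329) - H(w, 25) = 1/(-979 + 2329) - (26 - 61*25) = 1/1350 - (26 - 1525) = 1/1350 - 1*(-1499) = 1/1350 + 1499 = 2023651/1350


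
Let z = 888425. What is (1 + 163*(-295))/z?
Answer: -48084/888425 ≈ -0.054123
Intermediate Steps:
(1 + 163*(-295))/z = (1 + 163*(-295))/888425 = (1 - 48085)*(1/888425) = -48084*1/888425 = -48084/888425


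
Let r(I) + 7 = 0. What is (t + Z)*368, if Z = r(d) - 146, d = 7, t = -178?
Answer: -121808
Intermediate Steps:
r(I) = -7 (r(I) = -7 + 0 = -7)
Z = -153 (Z = -7 - 146 = -153)
(t + Z)*368 = (-178 - 153)*368 = -331*368 = -121808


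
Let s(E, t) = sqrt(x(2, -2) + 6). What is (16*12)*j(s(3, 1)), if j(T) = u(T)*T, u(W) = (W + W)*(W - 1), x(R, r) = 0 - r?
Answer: -3072 + 6144*sqrt(2) ≈ 5616.9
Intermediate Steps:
x(R, r) = -r
u(W) = 2*W*(-1 + W) (u(W) = (2*W)*(-1 + W) = 2*W*(-1 + W))
s(E, t) = 2*sqrt(2) (s(E, t) = sqrt(-1*(-2) + 6) = sqrt(2 + 6) = sqrt(8) = 2*sqrt(2))
j(T) = 2*T**2*(-1 + T) (j(T) = (2*T*(-1 + T))*T = 2*T**2*(-1 + T))
(16*12)*j(s(3, 1)) = (16*12)*(2*(2*sqrt(2))**2*(-1 + 2*sqrt(2))) = 192*(2*8*(-1 + 2*sqrt(2))) = 192*(-16 + 32*sqrt(2)) = -3072 + 6144*sqrt(2)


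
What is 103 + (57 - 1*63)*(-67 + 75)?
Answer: 55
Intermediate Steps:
103 + (57 - 1*63)*(-67 + 75) = 103 + (57 - 63)*8 = 103 - 6*8 = 103 - 48 = 55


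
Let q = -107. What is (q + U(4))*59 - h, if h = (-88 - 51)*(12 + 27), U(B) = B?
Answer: -656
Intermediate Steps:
h = -5421 (h = -139*39 = -5421)
(q + U(4))*59 - h = (-107 + 4)*59 - 1*(-5421) = -103*59 + 5421 = -6077 + 5421 = -656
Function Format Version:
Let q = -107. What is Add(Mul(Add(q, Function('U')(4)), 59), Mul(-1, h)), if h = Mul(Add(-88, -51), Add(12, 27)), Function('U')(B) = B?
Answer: -656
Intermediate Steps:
h = -5421 (h = Mul(-139, 39) = -5421)
Add(Mul(Add(q, Function('U')(4)), 59), Mul(-1, h)) = Add(Mul(Add(-107, 4), 59), Mul(-1, -5421)) = Add(Mul(-103, 59), 5421) = Add(-6077, 5421) = -656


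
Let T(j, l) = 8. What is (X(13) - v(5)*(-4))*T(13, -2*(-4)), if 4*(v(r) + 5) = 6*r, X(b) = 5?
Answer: 120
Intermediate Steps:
v(r) = -5 + 3*r/2 (v(r) = -5 + (6*r)/4 = -5 + 3*r/2)
(X(13) - v(5)*(-4))*T(13, -2*(-4)) = (5 - (-5 + (3/2)*5)*(-4))*8 = (5 - (-5 + 15/2)*(-4))*8 = (5 - 1*5/2*(-4))*8 = (5 - 5/2*(-4))*8 = (5 + 10)*8 = 15*8 = 120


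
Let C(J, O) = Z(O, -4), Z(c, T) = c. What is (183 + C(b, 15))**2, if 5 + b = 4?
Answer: 39204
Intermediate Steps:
b = -1 (b = -5 + 4 = -1)
C(J, O) = O
(183 + C(b, 15))**2 = (183 + 15)**2 = 198**2 = 39204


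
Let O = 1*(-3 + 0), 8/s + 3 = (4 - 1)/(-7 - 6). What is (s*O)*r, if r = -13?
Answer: -676/7 ≈ -96.571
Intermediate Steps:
s = -52/21 (s = 8/(-3 + (4 - 1)/(-7 - 6)) = 8/(-3 + 3/(-13)) = 8/(-3 + 3*(-1/13)) = 8/(-3 - 3/13) = 8/(-42/13) = 8*(-13/42) = -52/21 ≈ -2.4762)
O = -3 (O = 1*(-3) = -3)
(s*O)*r = -52/21*(-3)*(-13) = (52/7)*(-13) = -676/7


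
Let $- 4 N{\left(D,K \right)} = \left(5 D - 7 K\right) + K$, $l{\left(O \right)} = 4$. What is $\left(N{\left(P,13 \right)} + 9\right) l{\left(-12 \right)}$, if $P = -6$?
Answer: $144$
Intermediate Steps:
$N{\left(D,K \right)} = - \frac{5 D}{4} + \frac{3 K}{2}$ ($N{\left(D,K \right)} = - \frac{\left(5 D - 7 K\right) + K}{4} = - \frac{\left(- 7 K + 5 D\right) + K}{4} = - \frac{- 6 K + 5 D}{4} = - \frac{5 D}{4} + \frac{3 K}{2}$)
$\left(N{\left(P,13 \right)} + 9\right) l{\left(-12 \right)} = \left(\left(\left(- \frac{5}{4}\right) \left(-6\right) + \frac{3}{2} \cdot 13\right) + 9\right) 4 = \left(\left(\frac{15}{2} + \frac{39}{2}\right) + 9\right) 4 = \left(27 + 9\right) 4 = 36 \cdot 4 = 144$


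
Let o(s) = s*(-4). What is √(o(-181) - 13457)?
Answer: I*√12733 ≈ 112.84*I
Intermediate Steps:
o(s) = -4*s
√(o(-181) - 13457) = √(-4*(-181) - 13457) = √(724 - 13457) = √(-12733) = I*√12733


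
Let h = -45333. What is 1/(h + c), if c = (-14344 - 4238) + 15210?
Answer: -1/48705 ≈ -2.0532e-5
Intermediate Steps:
c = -3372 (c = -18582 + 15210 = -3372)
1/(h + c) = 1/(-45333 - 3372) = 1/(-48705) = -1/48705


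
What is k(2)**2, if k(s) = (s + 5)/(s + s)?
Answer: 49/16 ≈ 3.0625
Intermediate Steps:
k(s) = (5 + s)/(2*s) (k(s) = (5 + s)/((2*s)) = (5 + s)*(1/(2*s)) = (5 + s)/(2*s))
k(2)**2 = ((1/2)*(5 + 2)/2)**2 = ((1/2)*(1/2)*7)**2 = (7/4)**2 = 49/16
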